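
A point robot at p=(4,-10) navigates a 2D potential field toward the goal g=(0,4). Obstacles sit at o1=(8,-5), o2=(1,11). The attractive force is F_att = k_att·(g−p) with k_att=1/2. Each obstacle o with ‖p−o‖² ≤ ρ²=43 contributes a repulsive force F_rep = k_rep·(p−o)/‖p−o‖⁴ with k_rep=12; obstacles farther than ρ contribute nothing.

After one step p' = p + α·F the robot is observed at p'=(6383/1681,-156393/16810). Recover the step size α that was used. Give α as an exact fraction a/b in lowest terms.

F_att = 1/2·(g−p) = 1/2·(-4,14) = (-2.0000,7.0000)
o1: d²=41 ≤ ρ²=43; F_rep = 12·(-4,-5)/41² = (-0.0286,-0.0357)
o2: d²=450 > ρ²=43 → inactive
F = F_att + ΣF_rep = (-2.0286,6.9643)
Δp = p'−p = (-0.2029,0.6964); α = Δx/Fx = (-341/1681) / (-3410/1681) = 1/10
check: Δy/Fy = (11707/16810) / (11707/1681) = 1/10 ✓

α = 1/10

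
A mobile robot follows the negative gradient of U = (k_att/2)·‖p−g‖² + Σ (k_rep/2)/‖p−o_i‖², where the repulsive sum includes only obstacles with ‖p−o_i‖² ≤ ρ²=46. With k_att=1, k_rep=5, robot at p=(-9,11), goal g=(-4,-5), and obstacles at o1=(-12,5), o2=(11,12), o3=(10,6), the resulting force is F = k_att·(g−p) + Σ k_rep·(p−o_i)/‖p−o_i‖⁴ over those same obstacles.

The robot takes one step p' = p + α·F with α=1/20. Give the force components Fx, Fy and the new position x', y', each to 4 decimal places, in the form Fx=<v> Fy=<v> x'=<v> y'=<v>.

F_att = 1·(g−p) = 1·(5,-16) = (5.0000,-16.0000)
o1: d²=45 ≤ ρ²=46; F_rep = 5·(3,6)/45² = (0.0074,0.0148)
o2: d²=401 > ρ²=46 → inactive
o3: d²=386 > ρ²=46 → inactive
F = F_att + ΣF_rep = (5.0074,-15.9852)
p' = p + 1/20·F = (-8.7496,10.2007)

Fx=5.0074 Fy=-15.9852 x'=-8.7496 y'=10.2007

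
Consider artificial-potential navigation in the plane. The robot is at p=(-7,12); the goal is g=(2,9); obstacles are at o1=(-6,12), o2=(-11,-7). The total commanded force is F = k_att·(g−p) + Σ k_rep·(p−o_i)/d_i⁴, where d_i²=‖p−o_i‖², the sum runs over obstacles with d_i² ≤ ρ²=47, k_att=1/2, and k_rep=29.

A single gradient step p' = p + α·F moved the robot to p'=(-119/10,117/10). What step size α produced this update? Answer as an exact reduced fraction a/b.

α = 1/5

F_att = 1/2·(g−p) = 1/2·(9,-3) = (4.5000,-1.5000)
o1: d²=1 ≤ ρ²=47; F_rep = 29·(-1,0)/1² = (-29.0000,0.0000)
o2: d²=377 > ρ²=47 → inactive
F = F_att + ΣF_rep = (-24.5000,-1.5000)
Δp = p'−p = (-4.9000,-0.3000); α = Δx/Fx = (-49/10) / (-49/2) = 1/5
check: Δy/Fy = (-3/10) / (-3/2) = 1/5 ✓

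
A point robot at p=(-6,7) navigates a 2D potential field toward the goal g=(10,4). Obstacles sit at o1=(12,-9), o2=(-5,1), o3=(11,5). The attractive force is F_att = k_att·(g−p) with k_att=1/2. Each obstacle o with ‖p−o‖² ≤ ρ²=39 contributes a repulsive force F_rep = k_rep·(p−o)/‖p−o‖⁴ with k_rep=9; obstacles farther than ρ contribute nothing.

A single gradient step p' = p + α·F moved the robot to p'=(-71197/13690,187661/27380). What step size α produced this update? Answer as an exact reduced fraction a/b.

F_att = 1/2·(g−p) = 1/2·(16,-3) = (8.0000,-1.5000)
o1: d²=580 > ρ²=39 → inactive
o2: d²=37 ≤ ρ²=39; F_rep = 9·(-1,6)/37² = (-0.0066,0.0394)
o3: d²=293 > ρ²=39 → inactive
F = F_att + ΣF_rep = (7.9934,-1.4606)
Δp = p'−p = (0.7993,-0.1461); α = Δx/Fx = (10943/13690) / (10943/1369) = 1/10
check: Δy/Fy = (-3999/27380) / (-3999/2738) = 1/10 ✓

α = 1/10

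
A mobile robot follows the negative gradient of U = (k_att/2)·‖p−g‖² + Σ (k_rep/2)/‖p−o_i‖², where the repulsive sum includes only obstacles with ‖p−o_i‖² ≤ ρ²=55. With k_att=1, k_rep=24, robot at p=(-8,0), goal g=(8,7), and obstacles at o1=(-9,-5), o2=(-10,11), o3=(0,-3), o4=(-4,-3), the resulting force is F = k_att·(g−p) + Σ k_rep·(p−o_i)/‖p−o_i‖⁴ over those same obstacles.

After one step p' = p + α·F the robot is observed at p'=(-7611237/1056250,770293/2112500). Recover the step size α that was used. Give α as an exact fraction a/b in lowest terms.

α = 1/20

F_att = 1·(g−p) = 1·(16,7) = (16.0000,7.0000)
o1: d²=26 ≤ ρ²=55; F_rep = 24·(1,5)/26² = (0.0355,0.1775)
o2: d²=125 > ρ²=55 → inactive
o3: d²=73 > ρ²=55 → inactive
o4: d²=25 ≤ ρ²=55; F_rep = 24·(-4,3)/25² = (-0.1536,0.1152)
F = F_att + ΣF_rep = (15.8819,7.2927)
Δp = p'−p = (0.7941,0.3646); α = Δx/Fx = (838763/1056250) / (1677526/105625) = 1/20
check: Δy/Fy = (770293/2112500) / (770293/105625) = 1/20 ✓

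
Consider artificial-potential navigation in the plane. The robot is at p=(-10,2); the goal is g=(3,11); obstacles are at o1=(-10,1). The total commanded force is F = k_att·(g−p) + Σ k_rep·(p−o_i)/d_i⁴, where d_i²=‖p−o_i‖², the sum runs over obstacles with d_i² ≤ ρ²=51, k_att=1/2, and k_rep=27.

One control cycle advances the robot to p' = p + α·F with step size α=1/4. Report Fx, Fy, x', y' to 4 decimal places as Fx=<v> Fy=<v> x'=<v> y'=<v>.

F_att = 1/2·(g−p) = 1/2·(13,9) = (6.5000,4.5000)
o1: d²=1 ≤ ρ²=51; F_rep = 27·(0,1)/1² = (0.0000,27.0000)
F = F_att + ΣF_rep = (6.5000,31.5000)
p' = p + 1/4·F = (-8.3750,9.8750)

Fx=6.5000 Fy=31.5000 x'=-8.3750 y'=9.8750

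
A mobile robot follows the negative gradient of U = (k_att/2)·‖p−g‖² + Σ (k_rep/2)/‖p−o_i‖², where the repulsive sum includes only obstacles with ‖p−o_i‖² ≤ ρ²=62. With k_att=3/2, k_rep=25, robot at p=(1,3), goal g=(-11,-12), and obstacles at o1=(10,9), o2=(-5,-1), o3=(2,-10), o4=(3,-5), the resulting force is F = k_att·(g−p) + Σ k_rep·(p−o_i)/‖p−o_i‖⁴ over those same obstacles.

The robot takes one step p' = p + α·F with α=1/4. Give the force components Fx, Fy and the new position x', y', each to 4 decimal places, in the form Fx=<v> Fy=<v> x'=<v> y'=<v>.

F_att = 3/2·(g−p) = 3/2·(-12,-15) = (-18.0000,-22.5000)
o1: d²=117 > ρ²=62 → inactive
o2: d²=52 ≤ ρ²=62; F_rep = 25·(6,4)/52² = (0.0555,0.0370)
o3: d²=170 > ρ²=62 → inactive
o4: d²=68 > ρ²=62 → inactive
F = F_att + ΣF_rep = (-17.9445,-22.4630)
p' = p + 1/4·F = (-3.4861,-2.6158)

Fx=-17.9445 Fy=-22.4630 x'=-3.4861 y'=-2.6158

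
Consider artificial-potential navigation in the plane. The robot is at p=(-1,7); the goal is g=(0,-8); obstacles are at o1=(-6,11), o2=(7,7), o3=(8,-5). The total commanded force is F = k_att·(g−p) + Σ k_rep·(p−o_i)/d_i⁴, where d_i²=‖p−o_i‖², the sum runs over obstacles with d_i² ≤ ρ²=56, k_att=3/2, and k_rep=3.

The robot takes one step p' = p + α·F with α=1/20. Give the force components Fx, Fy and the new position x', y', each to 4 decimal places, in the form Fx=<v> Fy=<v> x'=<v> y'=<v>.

F_att = 3/2·(g−p) = 3/2·(1,-15) = (1.5000,-22.5000)
o1: d²=41 ≤ ρ²=56; F_rep = 3·(5,-4)/41² = (0.0089,-0.0071)
o2: d²=64 > ρ²=56 → inactive
o3: d²=225 > ρ²=56 → inactive
F = F_att + ΣF_rep = (1.5089,-22.5071)
p' = p + 1/20·F = (-0.9246,5.8746)

Fx=1.5089 Fy=-22.5071 x'=-0.9246 y'=5.8746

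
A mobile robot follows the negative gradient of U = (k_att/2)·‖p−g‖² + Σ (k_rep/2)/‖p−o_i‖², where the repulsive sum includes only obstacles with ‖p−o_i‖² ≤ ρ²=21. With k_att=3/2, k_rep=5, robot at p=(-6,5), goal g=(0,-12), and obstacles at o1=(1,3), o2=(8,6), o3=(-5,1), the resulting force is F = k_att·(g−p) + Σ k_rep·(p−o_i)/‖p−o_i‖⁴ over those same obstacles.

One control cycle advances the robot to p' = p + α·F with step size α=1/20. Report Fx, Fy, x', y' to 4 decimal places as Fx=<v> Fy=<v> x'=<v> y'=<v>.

Fx=8.9827 Fy=-25.4308 x'=-5.5509 y'=3.7285

F_att = 3/2·(g−p) = 3/2·(6,-17) = (9.0000,-25.5000)
o1: d²=53 > ρ²=21 → inactive
o2: d²=197 > ρ²=21 → inactive
o3: d²=17 ≤ ρ²=21; F_rep = 5·(-1,4)/17² = (-0.0173,0.0692)
F = F_att + ΣF_rep = (8.9827,-25.4308)
p' = p + 1/20·F = (-5.5509,3.7285)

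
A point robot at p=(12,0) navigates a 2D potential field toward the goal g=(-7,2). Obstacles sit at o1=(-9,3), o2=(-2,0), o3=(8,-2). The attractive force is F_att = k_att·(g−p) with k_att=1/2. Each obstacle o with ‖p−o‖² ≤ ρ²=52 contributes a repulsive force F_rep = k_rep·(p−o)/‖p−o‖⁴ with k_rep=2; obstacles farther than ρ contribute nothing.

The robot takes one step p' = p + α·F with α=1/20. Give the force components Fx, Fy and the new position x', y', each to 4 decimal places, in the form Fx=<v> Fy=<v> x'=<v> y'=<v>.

F_att = 1/2·(g−p) = 1/2·(-19,2) = (-9.5000,1.0000)
o1: d²=450 > ρ²=52 → inactive
o2: d²=196 > ρ²=52 → inactive
o3: d²=20 ≤ ρ²=52; F_rep = 2·(4,2)/20² = (0.0200,0.0100)
F = F_att + ΣF_rep = (-9.4800,1.0100)
p' = p + 1/20·F = (11.5260,0.0505)

Fx=-9.4800 Fy=1.0100 x'=11.5260 y'=0.0505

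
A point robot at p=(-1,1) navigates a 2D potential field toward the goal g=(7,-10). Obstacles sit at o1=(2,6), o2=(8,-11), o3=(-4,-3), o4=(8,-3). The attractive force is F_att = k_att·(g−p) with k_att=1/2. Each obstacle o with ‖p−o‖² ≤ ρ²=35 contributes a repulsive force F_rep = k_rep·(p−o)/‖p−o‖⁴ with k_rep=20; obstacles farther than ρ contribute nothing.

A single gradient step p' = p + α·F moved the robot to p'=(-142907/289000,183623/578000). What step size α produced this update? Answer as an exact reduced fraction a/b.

F_att = 1/2·(g−p) = 1/2·(8,-11) = (4.0000,-5.5000)
o1: d²=34 ≤ ρ²=35; F_rep = 20·(-3,-5)/34² = (-0.0519,-0.0865)
o2: d²=225 > ρ²=35 → inactive
o3: d²=25 ≤ ρ²=35; F_rep = 20·(3,4)/25² = (0.0960,0.1280)
o4: d²=97 > ρ²=35 → inactive
F = F_att + ΣF_rep = (4.0441,-5.4585)
Δp = p'−p = (0.5055,-0.6823); α = Δx/Fx = (146093/289000) / (146093/36125) = 1/8
check: Δy/Fy = (-394377/578000) / (-394377/72250) = 1/8 ✓

α = 1/8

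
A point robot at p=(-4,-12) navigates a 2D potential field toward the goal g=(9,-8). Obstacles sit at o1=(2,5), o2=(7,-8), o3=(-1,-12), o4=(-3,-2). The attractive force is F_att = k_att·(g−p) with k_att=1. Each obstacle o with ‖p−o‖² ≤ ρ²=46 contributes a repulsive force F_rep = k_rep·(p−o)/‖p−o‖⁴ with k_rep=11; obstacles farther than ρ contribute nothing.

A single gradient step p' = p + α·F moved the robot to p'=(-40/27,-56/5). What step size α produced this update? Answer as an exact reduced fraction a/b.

F_att = 1·(g−p) = 1·(13,4) = (13.0000,4.0000)
o1: d²=325 > ρ²=46 → inactive
o2: d²=137 > ρ²=46 → inactive
o3: d²=9 ≤ ρ²=46; F_rep = 11·(-3,0)/9² = (-0.4074,0.0000)
o4: d²=101 > ρ²=46 → inactive
F = F_att + ΣF_rep = (12.5926,4.0000)
Δp = p'−p = (2.5185,0.8000); α = Δx/Fx = (68/27) / (340/27) = 1/5
check: Δy/Fy = (4/5) / (4) = 1/5 ✓

α = 1/5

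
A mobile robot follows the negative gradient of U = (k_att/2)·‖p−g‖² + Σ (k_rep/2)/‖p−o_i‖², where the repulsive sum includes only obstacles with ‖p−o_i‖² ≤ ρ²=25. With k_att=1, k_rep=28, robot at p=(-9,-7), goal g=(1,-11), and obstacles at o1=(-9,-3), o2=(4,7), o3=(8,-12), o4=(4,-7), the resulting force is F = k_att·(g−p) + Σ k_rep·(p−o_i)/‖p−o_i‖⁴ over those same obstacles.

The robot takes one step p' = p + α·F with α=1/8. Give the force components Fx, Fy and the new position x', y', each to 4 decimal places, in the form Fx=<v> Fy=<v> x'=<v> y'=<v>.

Fx=10.0000 Fy=-4.4375 x'=-7.7500 y'=-7.5547

F_att = 1·(g−p) = 1·(10,-4) = (10.0000,-4.0000)
o1: d²=16 ≤ ρ²=25; F_rep = 28·(0,-4)/16² = (0.0000,-0.4375)
o2: d²=365 > ρ²=25 → inactive
o3: d²=314 > ρ²=25 → inactive
o4: d²=169 > ρ²=25 → inactive
F = F_att + ΣF_rep = (10.0000,-4.4375)
p' = p + 1/8·F = (-7.7500,-7.5547)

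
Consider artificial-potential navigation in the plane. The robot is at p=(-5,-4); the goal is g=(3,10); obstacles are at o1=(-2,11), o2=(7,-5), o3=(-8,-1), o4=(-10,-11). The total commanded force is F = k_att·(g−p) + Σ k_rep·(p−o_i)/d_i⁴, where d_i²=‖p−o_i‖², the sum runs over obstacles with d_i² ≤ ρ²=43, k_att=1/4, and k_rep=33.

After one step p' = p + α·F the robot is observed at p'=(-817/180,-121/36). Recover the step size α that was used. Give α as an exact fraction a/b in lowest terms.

α = 1/5

F_att = 1/4·(g−p) = 1/4·(8,14) = (2.0000,3.5000)
o1: d²=234 > ρ²=43 → inactive
o2: d²=145 > ρ²=43 → inactive
o3: d²=18 ≤ ρ²=43; F_rep = 33·(3,-3)/18² = (0.3056,-0.3056)
o4: d²=74 > ρ²=43 → inactive
F = F_att + ΣF_rep = (2.3056,3.1944)
Δp = p'−p = (0.4611,0.6389); α = Δx/Fx = (83/180) / (83/36) = 1/5
check: Δy/Fy = (23/36) / (115/36) = 1/5 ✓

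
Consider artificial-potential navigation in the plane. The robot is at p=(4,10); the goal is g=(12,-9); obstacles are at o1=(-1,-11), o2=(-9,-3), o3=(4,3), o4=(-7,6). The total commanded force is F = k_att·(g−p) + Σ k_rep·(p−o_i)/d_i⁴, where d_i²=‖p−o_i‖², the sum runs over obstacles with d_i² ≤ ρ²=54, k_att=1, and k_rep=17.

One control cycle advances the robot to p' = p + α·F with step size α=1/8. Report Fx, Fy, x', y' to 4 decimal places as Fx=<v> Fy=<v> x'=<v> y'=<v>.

Fx=8.0000 Fy=-18.9504 x'=5.0000 y'=7.6312

F_att = 1·(g−p) = 1·(8,-19) = (8.0000,-19.0000)
o1: d²=466 > ρ²=54 → inactive
o2: d²=338 > ρ²=54 → inactive
o3: d²=49 ≤ ρ²=54; F_rep = 17·(0,7)/49² = (0.0000,0.0496)
o4: d²=137 > ρ²=54 → inactive
F = F_att + ΣF_rep = (8.0000,-18.9504)
p' = p + 1/8·F = (5.0000,7.6312)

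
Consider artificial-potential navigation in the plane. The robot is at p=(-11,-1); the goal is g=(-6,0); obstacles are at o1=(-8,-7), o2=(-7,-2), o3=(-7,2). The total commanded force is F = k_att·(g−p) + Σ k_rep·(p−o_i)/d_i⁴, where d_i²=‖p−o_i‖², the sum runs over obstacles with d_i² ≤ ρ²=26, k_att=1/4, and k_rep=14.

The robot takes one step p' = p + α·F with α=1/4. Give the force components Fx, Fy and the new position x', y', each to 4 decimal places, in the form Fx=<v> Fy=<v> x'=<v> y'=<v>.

F_att = 1/4·(g−p) = 1/4·(5,1) = (1.2500,0.2500)
o1: d²=45 > ρ²=26 → inactive
o2: d²=17 ≤ ρ²=26; F_rep = 14·(-4,1)/17² = (-0.1938,0.0484)
o3: d²=25 ≤ ρ²=26; F_rep = 14·(-4,-3)/25² = (-0.0896,-0.0672)
F = F_att + ΣF_rep = (0.9666,0.2312)
p' = p + 1/4·F = (-10.7583,-0.9422)

Fx=0.9666 Fy=0.2312 x'=-10.7583 y'=-0.9422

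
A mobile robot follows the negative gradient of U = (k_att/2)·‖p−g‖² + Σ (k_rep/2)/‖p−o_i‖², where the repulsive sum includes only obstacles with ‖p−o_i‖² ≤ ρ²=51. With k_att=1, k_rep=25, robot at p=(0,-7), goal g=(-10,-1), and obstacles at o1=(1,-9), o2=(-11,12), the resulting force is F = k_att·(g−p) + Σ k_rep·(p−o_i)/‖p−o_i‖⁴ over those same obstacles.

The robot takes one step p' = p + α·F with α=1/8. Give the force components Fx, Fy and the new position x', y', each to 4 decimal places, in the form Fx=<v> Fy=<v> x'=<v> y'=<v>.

Fx=-11.0000 Fy=8.0000 x'=-1.3750 y'=-6.0000

F_att = 1·(g−p) = 1·(-10,6) = (-10.0000,6.0000)
o1: d²=5 ≤ ρ²=51; F_rep = 25·(-1,2)/5² = (-1.0000,2.0000)
o2: d²=482 > ρ²=51 → inactive
F = F_att + ΣF_rep = (-11.0000,8.0000)
p' = p + 1/8·F = (-1.3750,-6.0000)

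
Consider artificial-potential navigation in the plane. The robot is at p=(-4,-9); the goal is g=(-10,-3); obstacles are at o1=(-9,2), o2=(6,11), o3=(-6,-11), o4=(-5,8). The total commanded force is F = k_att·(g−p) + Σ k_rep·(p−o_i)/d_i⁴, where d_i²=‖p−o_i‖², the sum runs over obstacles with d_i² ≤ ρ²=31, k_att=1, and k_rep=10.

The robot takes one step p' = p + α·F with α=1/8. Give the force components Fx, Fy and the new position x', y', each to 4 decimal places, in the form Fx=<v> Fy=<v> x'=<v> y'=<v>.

Fx=-5.6875 Fy=6.3125 x'=-4.7109 y'=-8.2109

F_att = 1·(g−p) = 1·(-6,6) = (-6.0000,6.0000)
o1: d²=146 > ρ²=31 → inactive
o2: d²=500 > ρ²=31 → inactive
o3: d²=8 ≤ ρ²=31; F_rep = 10·(2,2)/8² = (0.3125,0.3125)
o4: d²=290 > ρ²=31 → inactive
F = F_att + ΣF_rep = (-5.6875,6.3125)
p' = p + 1/8·F = (-4.7109,-8.2109)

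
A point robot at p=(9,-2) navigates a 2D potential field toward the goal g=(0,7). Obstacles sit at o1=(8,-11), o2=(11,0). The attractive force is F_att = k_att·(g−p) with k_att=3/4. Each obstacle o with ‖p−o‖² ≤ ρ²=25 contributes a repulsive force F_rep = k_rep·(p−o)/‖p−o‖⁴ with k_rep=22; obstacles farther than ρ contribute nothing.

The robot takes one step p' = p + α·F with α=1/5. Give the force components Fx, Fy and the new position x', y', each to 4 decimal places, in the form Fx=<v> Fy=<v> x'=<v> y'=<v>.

Fx=-7.4375 Fy=6.0625 x'=7.5125 y'=-0.7875

F_att = 3/4·(g−p) = 3/4·(-9,9) = (-6.7500,6.7500)
o1: d²=82 > ρ²=25 → inactive
o2: d²=8 ≤ ρ²=25; F_rep = 22·(-2,-2)/8² = (-0.6875,-0.6875)
F = F_att + ΣF_rep = (-7.4375,6.0625)
p' = p + 1/5·F = (7.5125,-0.7875)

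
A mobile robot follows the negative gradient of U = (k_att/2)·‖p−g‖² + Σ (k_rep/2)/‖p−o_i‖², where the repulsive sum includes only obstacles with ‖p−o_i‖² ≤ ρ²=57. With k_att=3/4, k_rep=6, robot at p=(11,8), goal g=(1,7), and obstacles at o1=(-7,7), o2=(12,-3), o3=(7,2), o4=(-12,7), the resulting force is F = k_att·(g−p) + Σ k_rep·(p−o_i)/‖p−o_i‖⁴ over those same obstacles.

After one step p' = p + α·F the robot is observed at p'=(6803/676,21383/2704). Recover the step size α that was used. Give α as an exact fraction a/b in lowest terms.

α = 1/8

F_att = 3/4·(g−p) = 3/4·(-10,-1) = (-7.5000,-0.7500)
o1: d²=325 > ρ²=57 → inactive
o2: d²=122 > ρ²=57 → inactive
o3: d²=52 ≤ ρ²=57; F_rep = 6·(4,6)/52² = (0.0089,0.0133)
o4: d²=530 > ρ²=57 → inactive
F = F_att + ΣF_rep = (-7.4911,-0.7367)
Δp = p'−p = (-0.9364,-0.0921); α = Δx/Fx = (-633/676) / (-1266/169) = 1/8
check: Δy/Fy = (-249/2704) / (-249/338) = 1/8 ✓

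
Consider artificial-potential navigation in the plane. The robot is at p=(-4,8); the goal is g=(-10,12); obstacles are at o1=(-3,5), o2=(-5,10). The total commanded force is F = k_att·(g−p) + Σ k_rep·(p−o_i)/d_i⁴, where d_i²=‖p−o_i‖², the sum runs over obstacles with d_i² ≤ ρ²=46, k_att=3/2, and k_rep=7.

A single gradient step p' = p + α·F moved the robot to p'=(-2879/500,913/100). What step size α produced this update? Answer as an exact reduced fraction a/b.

α = 1/5

F_att = 3/2·(g−p) = 3/2·(-6,4) = (-9.0000,6.0000)
o1: d²=10 ≤ ρ²=46; F_rep = 7·(-1,3)/10² = (-0.0700,0.2100)
o2: d²=5 ≤ ρ²=46; F_rep = 7·(1,-2)/5² = (0.2800,-0.5600)
F = F_att + ΣF_rep = (-8.7900,5.6500)
Δp = p'−p = (-1.7580,1.1300); α = Δx/Fx = (-879/500) / (-879/100) = 1/5
check: Δy/Fy = (113/100) / (113/20) = 1/5 ✓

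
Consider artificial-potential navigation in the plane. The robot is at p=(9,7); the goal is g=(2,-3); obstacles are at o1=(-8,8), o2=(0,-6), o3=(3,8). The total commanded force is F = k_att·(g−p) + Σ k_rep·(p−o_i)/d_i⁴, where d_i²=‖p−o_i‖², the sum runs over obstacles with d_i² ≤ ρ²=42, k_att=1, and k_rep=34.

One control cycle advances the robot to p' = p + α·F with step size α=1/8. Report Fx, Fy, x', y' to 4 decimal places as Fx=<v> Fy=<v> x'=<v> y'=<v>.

F_att = 1·(g−p) = 1·(-7,-10) = (-7.0000,-10.0000)
o1: d²=290 > ρ²=42 → inactive
o2: d²=250 > ρ²=42 → inactive
o3: d²=37 ≤ ρ²=42; F_rep = 34·(6,-1)/37² = (0.1490,-0.0248)
F = F_att + ΣF_rep = (-6.8510,-10.0248)
p' = p + 1/8·F = (8.1436,5.7469)

Fx=-6.8510 Fy=-10.0248 x'=8.1436 y'=5.7469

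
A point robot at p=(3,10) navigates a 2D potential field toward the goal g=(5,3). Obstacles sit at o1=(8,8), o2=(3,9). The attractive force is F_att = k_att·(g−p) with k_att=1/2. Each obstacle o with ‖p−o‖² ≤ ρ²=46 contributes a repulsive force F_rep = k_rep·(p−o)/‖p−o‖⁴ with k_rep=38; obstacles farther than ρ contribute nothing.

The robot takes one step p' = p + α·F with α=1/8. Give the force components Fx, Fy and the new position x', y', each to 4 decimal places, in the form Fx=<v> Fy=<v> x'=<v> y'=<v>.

Fx=0.7741 Fy=34.5904 x'=3.0968 y'=14.3238

F_att = 1/2·(g−p) = 1/2·(2,-7) = (1.0000,-3.5000)
o1: d²=29 ≤ ρ²=46; F_rep = 38·(-5,2)/29² = (-0.2259,0.0904)
o2: d²=1 ≤ ρ²=46; F_rep = 38·(0,1)/1² = (0.0000,38.0000)
F = F_att + ΣF_rep = (0.7741,34.5904)
p' = p + 1/8·F = (3.0968,14.3238)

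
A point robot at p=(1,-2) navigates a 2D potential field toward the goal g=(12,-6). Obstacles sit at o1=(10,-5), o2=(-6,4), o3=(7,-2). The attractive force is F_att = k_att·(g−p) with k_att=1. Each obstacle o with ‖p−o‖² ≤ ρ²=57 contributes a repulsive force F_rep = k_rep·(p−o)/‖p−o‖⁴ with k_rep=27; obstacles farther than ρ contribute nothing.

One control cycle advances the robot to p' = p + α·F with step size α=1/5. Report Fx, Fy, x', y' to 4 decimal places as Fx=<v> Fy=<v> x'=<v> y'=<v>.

Fx=10.8750 Fy=-4.0000 x'=3.1750 y'=-2.8000

F_att = 1·(g−p) = 1·(11,-4) = (11.0000,-4.0000)
o1: d²=90 > ρ²=57 → inactive
o2: d²=85 > ρ²=57 → inactive
o3: d²=36 ≤ ρ²=57; F_rep = 27·(-6,0)/36² = (-0.1250,0.0000)
F = F_att + ΣF_rep = (10.8750,-4.0000)
p' = p + 1/5·F = (3.1750,-2.8000)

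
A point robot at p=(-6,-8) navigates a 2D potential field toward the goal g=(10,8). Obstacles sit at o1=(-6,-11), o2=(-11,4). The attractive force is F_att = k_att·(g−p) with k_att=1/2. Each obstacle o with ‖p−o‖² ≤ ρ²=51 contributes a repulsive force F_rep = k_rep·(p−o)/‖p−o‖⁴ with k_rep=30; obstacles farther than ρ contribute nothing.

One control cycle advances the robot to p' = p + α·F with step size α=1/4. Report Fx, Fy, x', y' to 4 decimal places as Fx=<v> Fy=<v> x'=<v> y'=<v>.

F_att = 1/2·(g−p) = 1/2·(16,16) = (8.0000,8.0000)
o1: d²=9 ≤ ρ²=51; F_rep = 30·(0,3)/9² = (0.0000,1.1111)
o2: d²=169 > ρ²=51 → inactive
F = F_att + ΣF_rep = (8.0000,9.1111)
p' = p + 1/4·F = (-4.0000,-5.7222)

Fx=8.0000 Fy=9.1111 x'=-4.0000 y'=-5.7222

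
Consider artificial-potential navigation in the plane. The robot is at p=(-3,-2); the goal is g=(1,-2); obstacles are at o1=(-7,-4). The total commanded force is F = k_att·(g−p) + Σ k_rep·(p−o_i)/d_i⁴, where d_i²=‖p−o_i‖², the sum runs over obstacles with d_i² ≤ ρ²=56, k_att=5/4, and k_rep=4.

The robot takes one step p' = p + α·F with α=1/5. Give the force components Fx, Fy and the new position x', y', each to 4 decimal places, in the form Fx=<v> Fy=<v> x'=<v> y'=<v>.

Fx=5.0400 Fy=0.0200 x'=-1.9920 y'=-1.9960

F_att = 5/4·(g−p) = 5/4·(4,0) = (5.0000,0.0000)
o1: d²=20 ≤ ρ²=56; F_rep = 4·(4,2)/20² = (0.0400,0.0200)
F = F_att + ΣF_rep = (5.0400,0.0200)
p' = p + 1/5·F = (-1.9920,-1.9960)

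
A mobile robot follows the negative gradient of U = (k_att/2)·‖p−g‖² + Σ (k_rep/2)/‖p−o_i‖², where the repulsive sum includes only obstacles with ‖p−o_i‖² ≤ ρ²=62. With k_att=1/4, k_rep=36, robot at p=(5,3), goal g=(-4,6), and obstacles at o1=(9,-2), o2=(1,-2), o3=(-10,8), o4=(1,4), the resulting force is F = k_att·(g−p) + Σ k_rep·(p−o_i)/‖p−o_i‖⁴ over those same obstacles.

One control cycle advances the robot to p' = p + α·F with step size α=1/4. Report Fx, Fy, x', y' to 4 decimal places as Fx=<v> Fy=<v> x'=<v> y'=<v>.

Fx=-1.7517 Fy=0.8396 x'=4.5621 y'=3.2099

F_att = 1/4·(g−p) = 1/4·(-9,3) = (-2.2500,0.7500)
o1: d²=41 ≤ ρ²=62; F_rep = 36·(-4,5)/41² = (-0.0857,0.1071)
o2: d²=41 ≤ ρ²=62; F_rep = 36·(4,5)/41² = (0.0857,0.1071)
o3: d²=250 > ρ²=62 → inactive
o4: d²=17 ≤ ρ²=62; F_rep = 36·(4,-1)/17² = (0.4983,-0.1246)
F = F_att + ΣF_rep = (-1.7517,0.8396)
p' = p + 1/4·F = (4.5621,3.2099)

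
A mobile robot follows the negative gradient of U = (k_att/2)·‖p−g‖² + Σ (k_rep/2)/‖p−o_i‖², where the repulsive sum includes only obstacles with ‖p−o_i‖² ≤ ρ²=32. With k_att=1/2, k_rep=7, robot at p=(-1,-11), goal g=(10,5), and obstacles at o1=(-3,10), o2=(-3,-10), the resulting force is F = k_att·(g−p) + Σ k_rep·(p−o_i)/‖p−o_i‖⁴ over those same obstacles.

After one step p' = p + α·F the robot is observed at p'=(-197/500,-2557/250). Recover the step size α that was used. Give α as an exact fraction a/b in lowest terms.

F_att = 1/2·(g−p) = 1/2·(11,16) = (5.5000,8.0000)
o1: d²=445 > ρ²=32 → inactive
o2: d²=5 ≤ ρ²=32; F_rep = 7·(2,-1)/5² = (0.5600,-0.2800)
F = F_att + ΣF_rep = (6.0600,7.7200)
Δp = p'−p = (0.6060,0.7720); α = Δx/Fx = (303/500) / (303/50) = 1/10
check: Δy/Fy = (193/250) / (193/25) = 1/10 ✓

α = 1/10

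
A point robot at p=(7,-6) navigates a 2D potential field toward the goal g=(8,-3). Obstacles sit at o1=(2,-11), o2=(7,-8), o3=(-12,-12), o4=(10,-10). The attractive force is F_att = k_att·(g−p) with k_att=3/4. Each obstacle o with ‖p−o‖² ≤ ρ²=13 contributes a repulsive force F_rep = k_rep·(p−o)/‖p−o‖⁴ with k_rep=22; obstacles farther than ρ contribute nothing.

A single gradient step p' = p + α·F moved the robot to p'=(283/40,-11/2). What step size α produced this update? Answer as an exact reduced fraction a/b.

α = 1/10

F_att = 3/4·(g−p) = 3/4·(1,3) = (0.7500,2.2500)
o1: d²=50 > ρ²=13 → inactive
o2: d²=4 ≤ ρ²=13; F_rep = 22·(0,2)/4² = (0.0000,2.7500)
o3: d²=397 > ρ²=13 → inactive
o4: d²=25 > ρ²=13 → inactive
F = F_att + ΣF_rep = (0.7500,5.0000)
Δp = p'−p = (0.0750,0.5000); α = Δx/Fx = (3/40) / (3/4) = 1/10
check: Δy/Fy = (1/2) / (5) = 1/10 ✓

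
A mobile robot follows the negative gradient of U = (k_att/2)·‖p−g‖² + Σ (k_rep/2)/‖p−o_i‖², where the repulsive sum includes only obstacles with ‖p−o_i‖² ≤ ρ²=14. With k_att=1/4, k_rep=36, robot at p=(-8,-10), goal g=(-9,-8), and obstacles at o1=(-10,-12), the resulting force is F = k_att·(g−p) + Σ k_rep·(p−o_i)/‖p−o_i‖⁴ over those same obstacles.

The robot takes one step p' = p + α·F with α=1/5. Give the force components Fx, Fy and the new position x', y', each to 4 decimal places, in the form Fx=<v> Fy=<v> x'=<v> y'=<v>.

F_att = 1/4·(g−p) = 1/4·(-1,2) = (-0.2500,0.5000)
o1: d²=8 ≤ ρ²=14; F_rep = 36·(2,2)/8² = (1.1250,1.1250)
F = F_att + ΣF_rep = (0.8750,1.6250)
p' = p + 1/5·F = (-7.8250,-9.6750)

Fx=0.8750 Fy=1.6250 x'=-7.8250 y'=-9.6750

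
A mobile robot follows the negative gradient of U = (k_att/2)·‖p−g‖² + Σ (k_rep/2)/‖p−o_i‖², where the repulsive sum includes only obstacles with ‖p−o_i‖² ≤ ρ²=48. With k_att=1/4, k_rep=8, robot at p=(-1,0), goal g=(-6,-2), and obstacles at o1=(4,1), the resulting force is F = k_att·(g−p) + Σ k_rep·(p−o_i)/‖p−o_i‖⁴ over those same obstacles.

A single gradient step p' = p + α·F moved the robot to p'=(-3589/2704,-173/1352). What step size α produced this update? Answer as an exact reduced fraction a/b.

F_att = 1/4·(g−p) = 1/4·(-5,-2) = (-1.2500,-0.5000)
o1: d²=26 ≤ ρ²=48; F_rep = 8·(-5,-1)/26² = (-0.0592,-0.0118)
F = F_att + ΣF_rep = (-1.3092,-0.5118)
Δp = p'−p = (-0.3273,-0.1280); α = Δx/Fx = (-885/2704) / (-885/676) = 1/4
check: Δy/Fy = (-173/1352) / (-173/338) = 1/4 ✓

α = 1/4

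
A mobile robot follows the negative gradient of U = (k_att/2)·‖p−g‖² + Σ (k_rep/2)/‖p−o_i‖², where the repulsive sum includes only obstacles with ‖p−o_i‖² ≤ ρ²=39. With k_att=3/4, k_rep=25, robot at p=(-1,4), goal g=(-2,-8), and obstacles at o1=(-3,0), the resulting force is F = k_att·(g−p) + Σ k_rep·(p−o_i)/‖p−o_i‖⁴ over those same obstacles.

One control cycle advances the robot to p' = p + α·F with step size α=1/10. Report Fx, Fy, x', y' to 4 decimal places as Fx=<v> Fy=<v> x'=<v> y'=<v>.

Fx=-0.6250 Fy=-8.7500 x'=-1.0625 y'=3.1250

F_att = 3/4·(g−p) = 3/4·(-1,-12) = (-0.7500,-9.0000)
o1: d²=20 ≤ ρ²=39; F_rep = 25·(2,4)/20² = (0.1250,0.2500)
F = F_att + ΣF_rep = (-0.6250,-8.7500)
p' = p + 1/10·F = (-1.0625,3.1250)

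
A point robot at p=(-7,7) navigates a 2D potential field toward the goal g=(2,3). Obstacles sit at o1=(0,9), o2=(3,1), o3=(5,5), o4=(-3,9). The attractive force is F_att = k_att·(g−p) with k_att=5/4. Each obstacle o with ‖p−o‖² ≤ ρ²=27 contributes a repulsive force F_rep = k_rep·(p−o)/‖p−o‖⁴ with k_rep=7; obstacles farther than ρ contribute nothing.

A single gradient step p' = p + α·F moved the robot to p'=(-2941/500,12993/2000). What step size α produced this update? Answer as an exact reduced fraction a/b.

F_att = 5/4·(g−p) = 5/4·(9,-4) = (11.2500,-5.0000)
o1: d²=53 > ρ²=27 → inactive
o2: d²=136 > ρ²=27 → inactive
o3: d²=148 > ρ²=27 → inactive
o4: d²=20 ≤ ρ²=27; F_rep = 7·(-4,-2)/20² = (-0.0700,-0.0350)
F = F_att + ΣF_rep = (11.1800,-5.0350)
Δp = p'−p = (1.1180,-0.5035); α = Δx/Fx = (559/500) / (559/50) = 1/10
check: Δy/Fy = (-1007/2000) / (-1007/200) = 1/10 ✓

α = 1/10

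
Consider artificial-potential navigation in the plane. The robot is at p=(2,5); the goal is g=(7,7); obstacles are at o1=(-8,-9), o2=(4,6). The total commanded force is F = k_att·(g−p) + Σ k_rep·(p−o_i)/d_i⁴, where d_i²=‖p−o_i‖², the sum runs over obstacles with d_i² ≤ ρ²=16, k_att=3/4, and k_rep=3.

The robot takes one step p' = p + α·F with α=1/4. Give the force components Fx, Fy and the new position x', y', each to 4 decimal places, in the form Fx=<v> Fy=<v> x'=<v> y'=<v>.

F_att = 3/4·(g−p) = 3/4·(5,2) = (3.7500,1.5000)
o1: d²=296 > ρ²=16 → inactive
o2: d²=5 ≤ ρ²=16; F_rep = 3·(-2,-1)/5² = (-0.2400,-0.1200)
F = F_att + ΣF_rep = (3.5100,1.3800)
p' = p + 1/4·F = (2.8775,5.3450)

Fx=3.5100 Fy=1.3800 x'=2.8775 y'=5.3450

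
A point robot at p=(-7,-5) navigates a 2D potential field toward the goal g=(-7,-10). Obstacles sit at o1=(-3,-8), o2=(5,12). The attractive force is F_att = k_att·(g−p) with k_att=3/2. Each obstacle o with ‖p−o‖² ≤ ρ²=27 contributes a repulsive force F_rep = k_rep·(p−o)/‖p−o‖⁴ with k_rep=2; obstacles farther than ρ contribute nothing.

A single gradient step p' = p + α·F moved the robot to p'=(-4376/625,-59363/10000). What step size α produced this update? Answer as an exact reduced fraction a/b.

F_att = 3/2·(g−p) = 3/2·(0,-5) = (0.0000,-7.5000)
o1: d²=25 ≤ ρ²=27; F_rep = 2·(-4,3)/25² = (-0.0128,0.0096)
o2: d²=433 > ρ²=27 → inactive
F = F_att + ΣF_rep = (-0.0128,-7.4904)
Δp = p'−p = (-0.0016,-0.9363); α = Δx/Fx = (-1/625) / (-8/625) = 1/8
check: Δy/Fy = (-9363/10000) / (-9363/1250) = 1/8 ✓

α = 1/8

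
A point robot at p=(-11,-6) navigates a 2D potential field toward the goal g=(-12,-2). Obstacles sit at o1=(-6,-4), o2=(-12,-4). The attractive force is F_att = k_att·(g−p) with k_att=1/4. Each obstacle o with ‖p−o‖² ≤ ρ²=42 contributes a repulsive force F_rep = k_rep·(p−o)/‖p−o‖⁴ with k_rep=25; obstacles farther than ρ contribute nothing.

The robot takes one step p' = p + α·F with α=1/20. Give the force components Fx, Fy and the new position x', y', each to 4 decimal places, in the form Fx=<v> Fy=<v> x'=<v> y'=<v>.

F_att = 1/4·(g−p) = 1/4·(-1,4) = (-0.2500,1.0000)
o1: d²=29 ≤ ρ²=42; F_rep = 25·(-5,-2)/29² = (-0.1486,-0.0595)
o2: d²=5 ≤ ρ²=42; F_rep = 25·(1,-2)/5² = (1.0000,-2.0000)
F = F_att + ΣF_rep = (0.6014,-1.0595)
p' = p + 1/20·F = (-10.9699,-6.0530)

Fx=0.6014 Fy=-1.0595 x'=-10.9699 y'=-6.0530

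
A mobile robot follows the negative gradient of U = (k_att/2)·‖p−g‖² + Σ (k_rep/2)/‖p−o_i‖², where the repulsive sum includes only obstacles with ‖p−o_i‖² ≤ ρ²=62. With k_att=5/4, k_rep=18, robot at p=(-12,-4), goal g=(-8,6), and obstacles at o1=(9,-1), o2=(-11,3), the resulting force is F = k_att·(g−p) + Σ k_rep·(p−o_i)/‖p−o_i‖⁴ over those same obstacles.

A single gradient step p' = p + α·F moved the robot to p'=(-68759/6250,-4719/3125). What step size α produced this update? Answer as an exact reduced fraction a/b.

α = 1/5

F_att = 5/4·(g−p) = 5/4·(4,10) = (5.0000,12.5000)
o1: d²=450 > ρ²=62 → inactive
o2: d²=50 ≤ ρ²=62; F_rep = 18·(-1,-7)/50² = (-0.0072,-0.0504)
F = F_att + ΣF_rep = (4.9928,12.4496)
Δp = p'−p = (0.9986,2.4899); α = Δx/Fx = (6241/6250) / (6241/1250) = 1/5
check: Δy/Fy = (7781/3125) / (7781/625) = 1/5 ✓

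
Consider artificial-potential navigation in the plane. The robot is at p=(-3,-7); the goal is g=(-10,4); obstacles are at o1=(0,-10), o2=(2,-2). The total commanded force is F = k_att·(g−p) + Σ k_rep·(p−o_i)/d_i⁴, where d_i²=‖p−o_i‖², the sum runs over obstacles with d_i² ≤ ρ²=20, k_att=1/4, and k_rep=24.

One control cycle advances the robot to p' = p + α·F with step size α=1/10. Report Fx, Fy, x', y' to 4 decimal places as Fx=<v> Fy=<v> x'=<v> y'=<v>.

F_att = 1/4·(g−p) = 1/4·(-7,11) = (-1.7500,2.7500)
o1: d²=18 ≤ ρ²=20; F_rep = 24·(-3,3)/18² = (-0.2222,0.2222)
o2: d²=50 > ρ²=20 → inactive
F = F_att + ΣF_rep = (-1.9722,2.9722)
p' = p + 1/10·F = (-3.1972,-6.7028)

Fx=-1.9722 Fy=2.9722 x'=-3.1972 y'=-6.7028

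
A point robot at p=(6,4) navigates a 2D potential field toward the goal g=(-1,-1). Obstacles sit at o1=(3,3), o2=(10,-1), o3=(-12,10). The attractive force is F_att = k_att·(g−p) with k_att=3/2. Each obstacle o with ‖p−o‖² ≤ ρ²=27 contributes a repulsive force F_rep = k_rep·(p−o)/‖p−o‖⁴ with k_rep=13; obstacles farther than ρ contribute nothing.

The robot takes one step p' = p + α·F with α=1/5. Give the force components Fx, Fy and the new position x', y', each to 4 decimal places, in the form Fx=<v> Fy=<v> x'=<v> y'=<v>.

Fx=-10.1100 Fy=-7.3700 x'=3.9780 y'=2.5260

F_att = 3/2·(g−p) = 3/2·(-7,-5) = (-10.5000,-7.5000)
o1: d²=10 ≤ ρ²=27; F_rep = 13·(3,1)/10² = (0.3900,0.1300)
o2: d²=41 > ρ²=27 → inactive
o3: d²=360 > ρ²=27 → inactive
F = F_att + ΣF_rep = (-10.1100,-7.3700)
p' = p + 1/5·F = (3.9780,2.5260)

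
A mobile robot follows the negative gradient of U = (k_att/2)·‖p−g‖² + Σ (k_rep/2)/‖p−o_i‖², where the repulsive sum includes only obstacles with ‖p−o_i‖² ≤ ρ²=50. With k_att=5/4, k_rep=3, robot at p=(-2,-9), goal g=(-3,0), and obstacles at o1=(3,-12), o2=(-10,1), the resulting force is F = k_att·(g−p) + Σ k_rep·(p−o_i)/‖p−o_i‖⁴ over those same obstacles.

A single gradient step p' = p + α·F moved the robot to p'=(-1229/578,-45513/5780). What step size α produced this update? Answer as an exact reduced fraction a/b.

F_att = 5/4·(g−p) = 5/4·(-1,9) = (-1.2500,11.2500)
o1: d²=34 ≤ ρ²=50; F_rep = 3·(-5,3)/34² = (-0.0130,0.0078)
o2: d²=164 > ρ²=50 → inactive
F = F_att + ΣF_rep = (-1.2630,11.2578)
Δp = p'−p = (-0.1263,1.1258); α = Δx/Fx = (-73/578) / (-365/289) = 1/10
check: Δy/Fy = (6507/5780) / (6507/578) = 1/10 ✓

α = 1/10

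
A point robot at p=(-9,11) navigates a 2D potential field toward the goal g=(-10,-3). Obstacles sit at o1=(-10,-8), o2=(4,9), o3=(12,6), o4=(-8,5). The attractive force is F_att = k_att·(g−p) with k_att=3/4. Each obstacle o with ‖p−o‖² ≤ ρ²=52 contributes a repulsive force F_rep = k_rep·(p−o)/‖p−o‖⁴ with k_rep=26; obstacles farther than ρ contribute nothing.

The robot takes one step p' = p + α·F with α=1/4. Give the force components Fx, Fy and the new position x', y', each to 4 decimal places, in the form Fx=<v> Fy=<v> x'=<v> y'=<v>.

Fx=-0.7690 Fy=-10.3860 x'=-9.1922 y'=8.4035

F_att = 3/4·(g−p) = 3/4·(-1,-14) = (-0.7500,-10.5000)
o1: d²=362 > ρ²=52 → inactive
o2: d²=173 > ρ²=52 → inactive
o3: d²=466 > ρ²=52 → inactive
o4: d²=37 ≤ ρ²=52; F_rep = 26·(-1,6)/37² = (-0.0190,0.1140)
F = F_att + ΣF_rep = (-0.7690,-10.3860)
p' = p + 1/4·F = (-9.1922,8.4035)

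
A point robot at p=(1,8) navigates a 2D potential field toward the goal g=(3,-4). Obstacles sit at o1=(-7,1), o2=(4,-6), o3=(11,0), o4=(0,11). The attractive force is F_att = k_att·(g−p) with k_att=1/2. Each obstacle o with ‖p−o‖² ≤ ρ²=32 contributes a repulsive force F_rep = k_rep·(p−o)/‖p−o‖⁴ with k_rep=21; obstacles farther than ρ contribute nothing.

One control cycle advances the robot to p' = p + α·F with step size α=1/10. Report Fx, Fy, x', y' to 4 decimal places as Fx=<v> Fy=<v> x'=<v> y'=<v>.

F_att = 1/2·(g−p) = 1/2·(2,-12) = (1.0000,-6.0000)
o1: d²=113 > ρ²=32 → inactive
o2: d²=205 > ρ²=32 → inactive
o3: d²=164 > ρ²=32 → inactive
o4: d²=10 ≤ ρ²=32; F_rep = 21·(1,-3)/10² = (0.2100,-0.6300)
F = F_att + ΣF_rep = (1.2100,-6.6300)
p' = p + 1/10·F = (1.1210,7.3370)

Fx=1.2100 Fy=-6.6300 x'=1.1210 y'=7.3370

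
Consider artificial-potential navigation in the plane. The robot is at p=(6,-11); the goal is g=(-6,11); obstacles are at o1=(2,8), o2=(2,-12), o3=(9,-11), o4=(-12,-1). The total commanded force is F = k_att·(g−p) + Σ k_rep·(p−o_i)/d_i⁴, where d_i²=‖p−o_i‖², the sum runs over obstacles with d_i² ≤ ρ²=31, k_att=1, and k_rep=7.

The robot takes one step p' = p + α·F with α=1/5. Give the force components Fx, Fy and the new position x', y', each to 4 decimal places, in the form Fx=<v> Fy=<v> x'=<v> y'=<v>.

Fx=-12.1624 Fy=22.0242 x'=3.5675 y'=-6.5952

F_att = 1·(g−p) = 1·(-12,22) = (-12.0000,22.0000)
o1: d²=377 > ρ²=31 → inactive
o2: d²=17 ≤ ρ²=31; F_rep = 7·(4,1)/17² = (0.0969,0.0242)
o3: d²=9 ≤ ρ²=31; F_rep = 7·(-3,0)/9² = (-0.2593,0.0000)
o4: d²=424 > ρ²=31 → inactive
F = F_att + ΣF_rep = (-12.1624,22.0242)
p' = p + 1/5·F = (3.5675,-6.5952)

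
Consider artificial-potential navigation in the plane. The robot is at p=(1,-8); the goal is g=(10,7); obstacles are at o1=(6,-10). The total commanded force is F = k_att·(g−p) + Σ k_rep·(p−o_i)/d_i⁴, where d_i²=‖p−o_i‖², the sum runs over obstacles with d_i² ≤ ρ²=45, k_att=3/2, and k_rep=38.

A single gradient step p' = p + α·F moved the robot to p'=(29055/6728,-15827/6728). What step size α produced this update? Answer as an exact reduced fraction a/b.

α = 1/4

F_att = 3/2·(g−p) = 3/2·(9,15) = (13.5000,22.5000)
o1: d²=29 ≤ ρ²=45; F_rep = 38·(-5,2)/29² = (-0.2259,0.0904)
F = F_att + ΣF_rep = (13.2741,22.5904)
Δp = p'−p = (3.3185,5.6476); α = Δx/Fx = (22327/6728) / (22327/1682) = 1/4
check: Δy/Fy = (37997/6728) / (37997/1682) = 1/4 ✓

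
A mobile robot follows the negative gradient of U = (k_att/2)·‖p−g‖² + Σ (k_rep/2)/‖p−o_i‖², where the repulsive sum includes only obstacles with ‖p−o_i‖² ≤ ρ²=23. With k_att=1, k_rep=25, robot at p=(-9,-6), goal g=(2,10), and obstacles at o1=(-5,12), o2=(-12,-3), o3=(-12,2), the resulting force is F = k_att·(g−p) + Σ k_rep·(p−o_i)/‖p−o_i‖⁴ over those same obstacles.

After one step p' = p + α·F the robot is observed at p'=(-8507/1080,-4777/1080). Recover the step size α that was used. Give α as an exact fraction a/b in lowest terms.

F_att = 1·(g−p) = 1·(11,16) = (11.0000,16.0000)
o1: d²=340 > ρ²=23 → inactive
o2: d²=18 ≤ ρ²=23; F_rep = 25·(3,-3)/18² = (0.2315,-0.2315)
o3: d²=73 > ρ²=23 → inactive
F = F_att + ΣF_rep = (11.2315,15.7685)
Δp = p'−p = (1.1231,1.5769); α = Δx/Fx = (1213/1080) / (1213/108) = 1/10
check: Δy/Fy = (1703/1080) / (1703/108) = 1/10 ✓

α = 1/10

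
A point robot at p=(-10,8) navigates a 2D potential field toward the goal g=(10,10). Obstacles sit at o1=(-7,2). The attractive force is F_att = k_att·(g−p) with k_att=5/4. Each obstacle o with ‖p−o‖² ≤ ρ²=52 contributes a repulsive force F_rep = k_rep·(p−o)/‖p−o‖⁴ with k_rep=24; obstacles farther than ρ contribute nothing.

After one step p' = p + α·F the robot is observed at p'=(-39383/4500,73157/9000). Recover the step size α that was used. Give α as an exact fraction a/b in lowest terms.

α = 1/20

F_att = 5/4·(g−p) = 5/4·(20,2) = (25.0000,2.5000)
o1: d²=45 ≤ ρ²=52; F_rep = 24·(-3,6)/45² = (-0.0356,0.0711)
F = F_att + ΣF_rep = (24.9644,2.5711)
Δp = p'−p = (1.2482,0.1286); α = Δx/Fx = (5617/4500) / (5617/225) = 1/20
check: Δy/Fy = (1157/9000) / (1157/450) = 1/20 ✓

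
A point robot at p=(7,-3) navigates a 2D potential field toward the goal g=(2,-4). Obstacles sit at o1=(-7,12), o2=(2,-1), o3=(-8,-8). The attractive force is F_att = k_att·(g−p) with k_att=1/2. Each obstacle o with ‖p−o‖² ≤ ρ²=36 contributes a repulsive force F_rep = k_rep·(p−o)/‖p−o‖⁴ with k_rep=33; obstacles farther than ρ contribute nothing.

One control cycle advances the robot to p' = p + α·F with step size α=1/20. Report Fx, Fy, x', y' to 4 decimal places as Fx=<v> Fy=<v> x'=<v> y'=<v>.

Fx=-2.3038 Fy=-0.5785 x'=6.8848 y'=-3.0289

F_att = 1/2·(g−p) = 1/2·(-5,-1) = (-2.5000,-0.5000)
o1: d²=421 > ρ²=36 → inactive
o2: d²=29 ≤ ρ²=36; F_rep = 33·(5,-2)/29² = (0.1962,-0.0785)
o3: d²=250 > ρ²=36 → inactive
F = F_att + ΣF_rep = (-2.3038,-0.5785)
p' = p + 1/20·F = (6.8848,-3.0289)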